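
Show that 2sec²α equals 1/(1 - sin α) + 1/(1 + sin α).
RHS = [(1 + sin α) + (1 - sin α)] / [(1 - sin α)(1 + sin α)] = 2/(1 - sin²α) = 2/cos²α = 2sec²α = LHS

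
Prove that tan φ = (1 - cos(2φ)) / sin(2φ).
RHS = 2sin²φ / (2 sin φ cos φ) = sin φ/cos φ = tan φ = LHS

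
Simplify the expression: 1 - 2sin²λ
1 - 2sin²λ = cos(2λ) (using Double angle)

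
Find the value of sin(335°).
sin(335°) = -0.4226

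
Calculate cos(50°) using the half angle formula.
cos(50°) = √((1 + cos 100°)/2) = 0.6428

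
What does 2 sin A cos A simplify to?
2 sin A cos A = sin(2A) (using Double angle)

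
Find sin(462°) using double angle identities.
sin(462°) = 2 sin 231° cos 231° = 0.9781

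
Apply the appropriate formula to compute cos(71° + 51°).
cos(71° + 51°) = cos 71° cos 51° - sin 71° sin 51° = -0.5299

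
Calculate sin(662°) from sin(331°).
sin(662°) = 2 sin 331° cos 331° = -0.848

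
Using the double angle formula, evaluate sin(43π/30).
sin(43π/30) = 2 sin 43π/60 cos 43π/60 = -0.9781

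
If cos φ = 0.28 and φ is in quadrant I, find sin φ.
sin φ = 0.96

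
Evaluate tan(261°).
tan(261°) = 6.314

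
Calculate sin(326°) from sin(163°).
sin(326°) = 2 sin 163° cos 163° = -0.5592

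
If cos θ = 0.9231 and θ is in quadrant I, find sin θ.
sin θ = 0.3846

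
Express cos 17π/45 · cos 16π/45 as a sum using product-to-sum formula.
cos 17π/45 cos 16π/45 = (1/2)[cos(17π/45-16π/45) + cos(17π/45+16π/45)]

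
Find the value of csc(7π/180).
csc(7π/180) = 8.206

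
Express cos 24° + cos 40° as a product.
cos 24° + cos 40° = 2 cos(32°) cos(-8°)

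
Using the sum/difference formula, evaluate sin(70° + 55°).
sin(70° + 55°) = sin 70° cos 55° + cos 70° sin 55° = 0.8192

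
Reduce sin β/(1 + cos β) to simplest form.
sin β/(1 + cos β) = tan(β/2) (using Half angle)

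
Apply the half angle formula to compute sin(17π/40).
sin(17π/40) = √((1 - cos 17π/20)/2) = 0.9724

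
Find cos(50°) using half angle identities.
cos(50°) = √((1 + cos 100°)/2) = 0.6428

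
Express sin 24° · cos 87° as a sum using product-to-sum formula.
sin 24° cos 87° = (1/2)[sin(24°+87°) + sin(24°-87°)]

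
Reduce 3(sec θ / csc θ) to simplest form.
3(sec θ / csc θ) = 3(tan θ) (using Reciprocal identities)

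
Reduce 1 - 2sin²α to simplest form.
1 - 2sin²α = cos(2α) (using Double angle)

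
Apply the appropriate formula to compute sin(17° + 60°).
sin(17° + 60°) = sin 17° cos 60° + cos 17° sin 60° = 0.9744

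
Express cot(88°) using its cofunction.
cot(88°) = tan(90° - 88°) = tan(2°)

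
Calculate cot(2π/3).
cot(2π/3) = -√3/3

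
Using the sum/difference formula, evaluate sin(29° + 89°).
sin(29° + 89°) = sin 29° cos 89° + cos 29° sin 89° = 0.8829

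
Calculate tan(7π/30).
tan(7π/30) = 0.9004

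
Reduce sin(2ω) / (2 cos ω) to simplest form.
sin(2ω) / (2 cos ω) = sin ω (using Double angle)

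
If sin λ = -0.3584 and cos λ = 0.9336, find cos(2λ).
cos(2λ) = cos²λ - sin²λ = 0.7432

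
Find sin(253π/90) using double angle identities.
sin(253π/90) = 2 sin 253π/180 cos 253π/180 = 0.5592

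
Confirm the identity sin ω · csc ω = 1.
LHS = sin ω · (1/sin ω) = 1 = RHS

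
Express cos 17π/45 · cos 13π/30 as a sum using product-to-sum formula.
cos 17π/45 cos 13π/30 = (1/2)[cos(17π/45-13π/30) + cos(17π/45+13π/30)]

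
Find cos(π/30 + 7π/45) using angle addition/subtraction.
cos(π/30 + 7π/45) = cos π/30 cos 7π/45 - sin π/30 sin 7π/45 = 0.829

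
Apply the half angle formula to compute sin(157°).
sin(157°) = √((1 - cos 314°)/2) = 0.3907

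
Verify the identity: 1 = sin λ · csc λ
RHS = sin λ · (1/sin λ) = 1 = LHS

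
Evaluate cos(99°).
cos(99°) = -0.1564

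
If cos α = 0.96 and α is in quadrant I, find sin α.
sin α = 0.28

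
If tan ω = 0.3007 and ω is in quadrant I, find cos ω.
cos ω = 0.9576 (using tan²ω + 1 = sec²ω)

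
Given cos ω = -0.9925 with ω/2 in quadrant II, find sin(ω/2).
sin(ω/2) = ±√((1 - cos ω)/2); positive since ω/2 ∈ QII, so sin(ω/2) = 0.9981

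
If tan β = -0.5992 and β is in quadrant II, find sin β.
sin β = 0.514 (using tan²β + 1 = sec²β)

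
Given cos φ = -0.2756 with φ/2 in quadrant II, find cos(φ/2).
cos(φ/2) = ±√((1 + cos φ)/2); negative since φ/2 ∈ QII, so cos(φ/2) = -0.6018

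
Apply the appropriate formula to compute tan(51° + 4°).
tan(51° + 4°) = (tan 51° + tan 4°)/(1 - tan 51° tan 4°) = 1.428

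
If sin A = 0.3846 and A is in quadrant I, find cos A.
cos A = 0.9231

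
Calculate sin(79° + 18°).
sin(79° + 18°) = sin 79° cos 18° + cos 79° sin 18° = 0.9925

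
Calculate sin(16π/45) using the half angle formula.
sin(16π/45) = √((1 - cos 32π/45)/2) = 0.8988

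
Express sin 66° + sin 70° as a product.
sin 66° + sin 70° = 2 sin(68°) cos(-2°)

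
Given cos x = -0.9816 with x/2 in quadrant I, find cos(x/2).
cos(x/2) = ±√((1 + cos x)/2); positive since x/2 ∈ QI, so cos(x/2) = 0.09592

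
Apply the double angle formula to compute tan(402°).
tan(402°) = 2 tan 201° / (1 - tan²201°) = 0.9004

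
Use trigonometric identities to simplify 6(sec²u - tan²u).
6(sec²u - tan²u) = 6 (using Pythagorean identity)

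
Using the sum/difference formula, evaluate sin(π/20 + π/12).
sin(π/20 + π/12) = sin π/20 cos π/12 + cos π/20 sin π/12 = 0.4067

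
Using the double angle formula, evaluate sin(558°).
sin(558°) = 2 sin 279° cos 279° = -0.309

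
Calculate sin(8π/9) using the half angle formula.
sin(8π/9) = √((1 - cos 16π/9)/2) = 0.342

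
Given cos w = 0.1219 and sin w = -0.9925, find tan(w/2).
tan(w/2) = sin w / (1 + cos w) = -0.8847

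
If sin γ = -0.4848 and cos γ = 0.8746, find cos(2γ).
cos(2γ) = cos²γ - sin²γ = 0.5299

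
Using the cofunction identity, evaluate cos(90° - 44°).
cos(90° - 44°) = sin(44°) = 0.6947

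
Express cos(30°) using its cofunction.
cos(30°) = sin(90° - 30°) = sin(60°)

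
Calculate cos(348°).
cos(348°) = 0.9781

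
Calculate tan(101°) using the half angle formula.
tan(101°) = sin 202° / (1 + cos 202°) = -5.145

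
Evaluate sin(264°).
sin(264°) = -0.9945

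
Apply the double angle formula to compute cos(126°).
cos(126°) = cos²63° - sin²63° = -0.5878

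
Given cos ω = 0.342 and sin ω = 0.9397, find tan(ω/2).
tan(ω/2) = sin ω / (1 + cos ω) = 0.7002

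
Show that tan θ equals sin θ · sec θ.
RHS = sin θ · (1/cos θ) = sin θ/cos θ = tan θ = LHS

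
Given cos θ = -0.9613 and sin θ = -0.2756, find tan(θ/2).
tan(θ/2) = sin θ / (1 + cos θ) = -7.121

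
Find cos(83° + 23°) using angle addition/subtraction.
cos(83° + 23°) = cos 83° cos 23° - sin 83° sin 23° = -0.2756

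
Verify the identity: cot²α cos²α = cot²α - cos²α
RHS = cos²α/sin²α - cos²α = cos²α(1/sin²α - 1) = cos²α · (1 - sin²α)/sin²α = cos²α · cos²α/sin²α = cos²α · cot²α = LHS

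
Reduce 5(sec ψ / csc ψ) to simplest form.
5(sec ψ / csc ψ) = 5(tan ψ) (using Reciprocal identities)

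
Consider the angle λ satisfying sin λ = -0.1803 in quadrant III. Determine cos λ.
cos λ = ±√(1 - sin²λ) = -0.9836 (negative in QIII)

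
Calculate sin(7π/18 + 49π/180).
sin(7π/18 + 49π/180) = sin 7π/18 cos 49π/180 + cos 7π/18 sin 49π/180 = 0.8746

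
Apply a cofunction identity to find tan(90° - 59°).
tan(90° - 59°) = cot(59°) = 0.6009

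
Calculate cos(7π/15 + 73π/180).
cos(7π/15 + 73π/180) = cos 7π/15 cos 73π/180 - sin 7π/15 sin 73π/180 = -0.9205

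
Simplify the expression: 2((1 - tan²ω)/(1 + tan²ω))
2((1 - tan²ω)/(1 + tan²ω)) = 2(cos(2ω)) (using Double angle)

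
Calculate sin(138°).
sin(138°) = 0.6691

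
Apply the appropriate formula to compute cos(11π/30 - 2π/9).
cos(11π/30 - 2π/9) = cos 11π/30 cos 2π/9 + sin 11π/30 sin 2π/9 = 0.8988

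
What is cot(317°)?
cot(317°) = -1.072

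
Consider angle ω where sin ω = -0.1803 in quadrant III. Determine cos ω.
cos ω = ±√(1 - sin²ω) = -0.9836 (negative in QIII)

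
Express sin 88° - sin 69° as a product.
sin 88° - sin 69° = 2 cos(78.5°) sin(9.5°)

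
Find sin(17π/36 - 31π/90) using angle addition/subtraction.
sin(17π/36 - 31π/90) = sin 17π/36 cos 31π/90 - cos 17π/36 sin 31π/90 = 0.3907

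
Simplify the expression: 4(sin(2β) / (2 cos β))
4(sin(2β) / (2 cos β)) = 4(sin β) (using Double angle)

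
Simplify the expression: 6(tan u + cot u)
6(tan u + cot u) = 6(sec u csc u) (using Quotient identities)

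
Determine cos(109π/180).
cos(109π/180) = -0.3256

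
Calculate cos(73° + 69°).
cos(73° + 69°) = cos 73° cos 69° - sin 73° sin 69° = -0.788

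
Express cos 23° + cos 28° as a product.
cos 23° + cos 28° = 2 cos(25.5°) cos(-2.5°)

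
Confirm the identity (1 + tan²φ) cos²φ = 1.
LHS = sec²φ · cos²φ = (1/cos²φ) · cos²φ = 1 = RHS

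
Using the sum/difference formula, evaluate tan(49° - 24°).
tan(49° - 24°) = (tan 49° - tan 24°)/(1 + tan 49° tan 24°) = 0.4663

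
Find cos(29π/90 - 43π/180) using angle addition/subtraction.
cos(29π/90 - 43π/180) = cos 29π/90 cos 43π/180 + sin 29π/90 sin 43π/180 = (√6+√2)/4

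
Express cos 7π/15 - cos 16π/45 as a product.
cos 7π/15 - cos 16π/45 = -2 sin(37π/90) sin(π/18)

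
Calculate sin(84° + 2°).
sin(84° + 2°) = sin 84° cos 2° + cos 84° sin 2° = 0.9976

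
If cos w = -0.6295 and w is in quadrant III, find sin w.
sin w = -0.777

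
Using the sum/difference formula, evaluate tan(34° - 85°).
tan(34° - 85°) = (tan 34° - tan 85°)/(1 + tan 34° tan 85°) = -1.235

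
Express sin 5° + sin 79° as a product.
sin 5° + sin 79° = 2 sin(42°) cos(-37°)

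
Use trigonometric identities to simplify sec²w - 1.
sec²w - 1 = tan²w (using Pythagorean identity)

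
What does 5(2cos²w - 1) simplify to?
5(2cos²w - 1) = 5(cos(2w)) (using Double angle)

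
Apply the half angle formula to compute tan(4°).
tan(4°) = sin 8° / (1 + cos 8°) = 0.06993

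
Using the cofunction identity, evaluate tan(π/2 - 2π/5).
tan(π/2 - 2π/5) = cot(2π/5) = 0.3249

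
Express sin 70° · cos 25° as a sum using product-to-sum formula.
sin 70° cos 25° = (1/2)[sin(70°+25°) + sin(70°-25°)]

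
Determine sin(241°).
sin(241°) = -0.8746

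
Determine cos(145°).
cos(145°) = -0.8192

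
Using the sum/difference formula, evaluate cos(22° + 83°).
cos(22° + 83°) = cos 22° cos 83° - sin 22° sin 83° = -(√6-√2)/4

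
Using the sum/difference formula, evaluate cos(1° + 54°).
cos(1° + 54°) = cos 1° cos 54° - sin 1° sin 54° = 0.5736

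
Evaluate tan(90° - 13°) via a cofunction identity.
tan(90° - 13°) = cot(13°) = 4.331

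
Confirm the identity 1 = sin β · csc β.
RHS = sin β · (1/sin β) = 1 = LHS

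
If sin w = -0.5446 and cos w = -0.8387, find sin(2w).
sin(2w) = 2 sin w cos w = 0.9135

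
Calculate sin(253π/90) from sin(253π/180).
sin(253π/90) = 2 sin 253π/180 cos 253π/180 = 0.5592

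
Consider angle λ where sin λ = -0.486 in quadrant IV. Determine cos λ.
cos λ = √(1 - sin²λ) = 0.874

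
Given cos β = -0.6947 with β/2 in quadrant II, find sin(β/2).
sin(β/2) = ±√((1 - cos β)/2); positive since β/2 ∈ QII, so sin(β/2) = 0.9205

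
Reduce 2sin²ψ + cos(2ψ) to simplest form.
2sin²ψ + cos(2ψ) = 1 (using Double angle)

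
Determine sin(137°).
sin(137°) = 0.682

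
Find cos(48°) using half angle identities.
cos(48°) = √((1 + cos 96°)/2) = 0.6691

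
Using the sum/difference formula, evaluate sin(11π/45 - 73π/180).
sin(11π/45 - 73π/180) = sin 11π/45 cos 73π/180 - cos 11π/45 sin 73π/180 = -0.4848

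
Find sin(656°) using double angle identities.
sin(656°) = 2 sin 328° cos 328° = -0.8988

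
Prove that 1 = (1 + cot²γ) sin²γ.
RHS = csc²γ · sin²γ = (1/sin²γ) · sin²γ = 1 = LHS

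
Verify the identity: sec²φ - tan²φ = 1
LHS = 1/cos²φ - sin²φ/cos²φ = (1 - sin²φ)/cos²φ = cos²φ/cos²φ = 1 = RHS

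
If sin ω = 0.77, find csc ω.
csc ω = 1/sin ω = 1.299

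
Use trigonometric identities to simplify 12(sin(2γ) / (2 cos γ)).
12(sin(2γ) / (2 cos γ)) = 12(sin γ) (using Double angle)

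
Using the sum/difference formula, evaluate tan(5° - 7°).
tan(5° - 7°) = (tan 5° - tan 7°)/(1 + tan 5° tan 7°) = -0.03492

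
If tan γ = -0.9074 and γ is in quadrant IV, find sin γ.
sin γ = -0.672 (using tan²γ + 1 = sec²γ)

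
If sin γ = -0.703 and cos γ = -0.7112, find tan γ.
tan γ = sin γ / cos γ = 0.9885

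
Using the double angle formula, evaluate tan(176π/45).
tan(176π/45) = 2 tan 88π/45 / (1 - tan²88π/45) = -0.2867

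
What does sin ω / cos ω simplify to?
sin ω / cos ω = tan ω (using Quotient identity)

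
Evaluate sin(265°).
sin(265°) = -0.9962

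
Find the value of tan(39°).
tan(39°) = 0.8098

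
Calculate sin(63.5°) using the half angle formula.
sin(63.5°) = √((1 - cos 127°)/2) = 0.8949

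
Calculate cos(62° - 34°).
cos(62° - 34°) = cos 62° cos 34° + sin 62° sin 34° = 0.8829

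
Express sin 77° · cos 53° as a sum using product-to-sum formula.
sin 77° cos 53° = (1/2)[sin(77°+53°) + sin(77°-53°)]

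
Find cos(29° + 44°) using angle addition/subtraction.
cos(29° + 44°) = cos 29° cos 44° - sin 29° sin 44° = 0.2924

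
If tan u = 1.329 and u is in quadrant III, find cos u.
cos u = -0.6012 (using tan²u + 1 = sec²u)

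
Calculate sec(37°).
sec(37°) = 1.252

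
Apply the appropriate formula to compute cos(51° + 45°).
cos(51° + 45°) = cos 51° cos 45° - sin 51° sin 45° = -0.1045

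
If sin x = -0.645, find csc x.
csc x = 1/sin x = -1.55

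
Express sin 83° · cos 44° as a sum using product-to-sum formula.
sin 83° cos 44° = (1/2)[sin(83°+44°) + sin(83°-44°)]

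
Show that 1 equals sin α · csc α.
RHS = sin α · (1/sin α) = 1 = LHS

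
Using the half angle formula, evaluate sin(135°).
sin(135°) = √((1 - cos 270°)/2) = √2/2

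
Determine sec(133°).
sec(133°) = -1.466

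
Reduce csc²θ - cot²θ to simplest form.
csc²θ - cot²θ = 1 (using Pythagorean identity)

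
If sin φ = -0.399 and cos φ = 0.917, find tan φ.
tan φ = sin φ / cos φ = -0.4351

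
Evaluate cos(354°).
cos(354°) = 0.9945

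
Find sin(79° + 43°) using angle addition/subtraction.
sin(79° + 43°) = sin 79° cos 43° + cos 79° sin 43° = 0.848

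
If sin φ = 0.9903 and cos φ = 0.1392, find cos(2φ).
cos(2φ) = cos²φ - sin²φ = -0.9613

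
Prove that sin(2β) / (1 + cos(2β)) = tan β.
LHS = 2 sin β cos β / (2cos²β) = sin β/cos β = tan β = RHS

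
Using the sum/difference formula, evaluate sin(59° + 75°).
sin(59° + 75°) = sin 59° cos 75° + cos 59° sin 75° = 0.7193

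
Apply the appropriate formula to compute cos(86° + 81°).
cos(86° + 81°) = cos 86° cos 81° - sin 86° sin 81° = -0.9744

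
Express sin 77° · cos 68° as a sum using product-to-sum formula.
sin 77° cos 68° = (1/2)[sin(77°+68°) + sin(77°-68°)]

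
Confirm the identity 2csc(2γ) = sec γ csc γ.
LHS = 2/sin(2γ) = 2/(2 sin γ cos γ) = 1/(sin γ cos γ) = (1/cos γ)(1/sin γ) = sec γ csc γ = RHS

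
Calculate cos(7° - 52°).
cos(7° - 52°) = cos 7° cos 52° + sin 7° sin 52° = √2/2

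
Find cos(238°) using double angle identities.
cos(238°) = cos²119° - sin²119° = -0.5299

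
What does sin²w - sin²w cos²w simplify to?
sin²w - sin²w cos²w = sin⁴w (using Factoring)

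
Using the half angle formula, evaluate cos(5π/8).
cos(5π/8) = -√((1 + cos 5π/4)/2) = -0.3827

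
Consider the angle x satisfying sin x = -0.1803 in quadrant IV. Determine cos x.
cos x = √(1 - sin²x) = 0.9836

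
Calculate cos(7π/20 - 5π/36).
cos(7π/20 - 5π/36) = cos 7π/20 cos 5π/36 + sin 7π/20 sin 5π/36 = 0.788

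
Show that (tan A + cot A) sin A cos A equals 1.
LHS = (sin A/cos A + cos A/sin A) sin A cos A = ((sin²A + cos²A)/(sin A cos A)) · sin A cos A = sin²A + cos²A = 1 = RHS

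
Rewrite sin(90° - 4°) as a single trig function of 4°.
sin(90° - 4°) = cos(4°)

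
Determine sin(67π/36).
sin(67π/36) = -0.4226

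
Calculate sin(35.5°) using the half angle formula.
sin(35.5°) = √((1 - cos 71°)/2) = 0.5807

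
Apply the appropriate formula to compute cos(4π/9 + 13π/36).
cos(4π/9 + 13π/36) = cos 4π/9 cos 13π/36 - sin 4π/9 sin 13π/36 = -0.8192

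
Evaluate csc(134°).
csc(134°) = 1.39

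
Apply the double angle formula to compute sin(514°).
sin(514°) = 2 sin 257° cos 257° = 0.4384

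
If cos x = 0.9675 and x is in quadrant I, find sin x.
sin x = 0.2529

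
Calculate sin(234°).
sin(234°) = -0.809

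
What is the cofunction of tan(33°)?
tan(33°) = cot(90° - 33°) = cot(57°)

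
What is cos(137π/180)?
cos(137π/180) = -0.7314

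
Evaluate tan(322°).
tan(322°) = -0.7813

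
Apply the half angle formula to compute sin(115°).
sin(115°) = √((1 - cos 230°)/2) = 0.9063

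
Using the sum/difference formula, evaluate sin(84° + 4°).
sin(84° + 4°) = sin 84° cos 4° + cos 84° sin 4° = 0.9994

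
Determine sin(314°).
sin(314°) = -0.7193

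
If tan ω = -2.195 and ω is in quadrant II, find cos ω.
cos ω = -0.4146 (using tan²ω + 1 = sec²ω)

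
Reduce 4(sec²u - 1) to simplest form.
4(sec²u - 1) = 4(tan²u) (using Pythagorean identity)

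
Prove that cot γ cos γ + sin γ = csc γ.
LHS = cos²γ/sin γ + sin γ = (cos²γ + sin²γ)/sin γ = 1/sin γ = csc γ = RHS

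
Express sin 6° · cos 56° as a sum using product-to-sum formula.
sin 6° cos 56° = (1/2)[sin(6°+56°) + sin(6°-56°)]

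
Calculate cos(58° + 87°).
cos(58° + 87°) = cos 58° cos 87° - sin 58° sin 87° = -0.8192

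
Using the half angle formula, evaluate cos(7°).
cos(7°) = √((1 + cos 14°)/2) = 0.9925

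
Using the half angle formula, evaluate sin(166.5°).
sin(166.5°) = √((1 - cos 333°)/2) = 0.2334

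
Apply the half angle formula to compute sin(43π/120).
sin(43π/120) = √((1 - cos 43π/60)/2) = 0.9026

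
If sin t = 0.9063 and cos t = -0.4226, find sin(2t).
sin(2t) = 2 sin t cos t = -0.766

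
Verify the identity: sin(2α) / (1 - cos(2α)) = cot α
LHS = 2 sin α cos α / (2sin²α) = cos α/sin α = cot α = RHS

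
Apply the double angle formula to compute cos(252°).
cos(252°) = cos²126° - sin²126° = -0.309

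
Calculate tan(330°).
tan(330°) = -√3/3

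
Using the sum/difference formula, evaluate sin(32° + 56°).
sin(32° + 56°) = sin 32° cos 56° + cos 32° sin 56° = 0.9994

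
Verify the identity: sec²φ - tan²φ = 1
LHS = 1/cos²φ - sin²φ/cos²φ = (1 - sin²φ)/cos²φ = cos²φ/cos²φ = 1 = RHS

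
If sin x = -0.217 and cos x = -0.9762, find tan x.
tan x = sin x / cos x = 0.2223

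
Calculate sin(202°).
sin(202°) = -0.3746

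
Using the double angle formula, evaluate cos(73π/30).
cos(73π/30) = cos²73π/60 - sin²73π/60 = 0.2079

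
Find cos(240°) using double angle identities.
cos(240°) = cos²120° - sin²120° = -1/2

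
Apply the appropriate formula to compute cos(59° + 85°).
cos(59° + 85°) = cos 59° cos 85° - sin 59° sin 85° = -0.809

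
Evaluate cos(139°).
cos(139°) = -0.7547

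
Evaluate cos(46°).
cos(46°) = 0.6947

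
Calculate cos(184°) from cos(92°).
cos(184°) = cos²92° - sin²92° = -0.9976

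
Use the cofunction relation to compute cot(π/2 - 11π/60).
cot(π/2 - 11π/60) = tan(11π/60) = 0.6494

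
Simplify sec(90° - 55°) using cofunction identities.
sec(90° - 55°) = csc(55°)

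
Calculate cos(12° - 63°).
cos(12° - 63°) = cos 12° cos 63° + sin 12° sin 63° = 0.6293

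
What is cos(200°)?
cos(200°) = -0.9397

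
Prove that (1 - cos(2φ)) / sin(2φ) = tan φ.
LHS = 2sin²φ / (2 sin φ cos φ) = sin φ/cos φ = tan φ = RHS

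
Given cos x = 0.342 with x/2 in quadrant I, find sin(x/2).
sin(x/2) = ±√((1 - cos x)/2); positive since x/2 ∈ QI, so sin(x/2) = 0.5736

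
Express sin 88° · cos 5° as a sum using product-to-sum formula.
sin 88° cos 5° = (1/2)[sin(88°+5°) + sin(88°-5°)]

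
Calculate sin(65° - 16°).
sin(65° - 16°) = sin 65° cos 16° - cos 65° sin 16° = 0.7547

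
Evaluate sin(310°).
sin(310°) = -0.766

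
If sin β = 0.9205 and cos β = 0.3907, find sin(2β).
sin(2β) = 2 sin β cos β = 0.7193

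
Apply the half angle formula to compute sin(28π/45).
sin(28π/45) = √((1 - cos 56π/45)/2) = 0.9272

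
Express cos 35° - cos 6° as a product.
cos 35° - cos 6° = -2 sin(20.5°) sin(14.5°)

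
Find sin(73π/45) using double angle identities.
sin(73π/45) = 2 sin 73π/90 cos 73π/90 = -0.9272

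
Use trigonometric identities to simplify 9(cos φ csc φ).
9(cos φ csc φ) = 9(cot φ) (using Reciprocal + quotient)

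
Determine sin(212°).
sin(212°) = -0.5299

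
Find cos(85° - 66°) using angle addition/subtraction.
cos(85° - 66°) = cos 85° cos 66° + sin 85° sin 66° = 0.9455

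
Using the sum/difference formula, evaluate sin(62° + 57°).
sin(62° + 57°) = sin 62° cos 57° + cos 62° sin 57° = 0.8746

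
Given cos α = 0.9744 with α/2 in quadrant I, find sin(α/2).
sin(α/2) = ±√((1 - cos α)/2); positive since α/2 ∈ QI, so sin(α/2) = 0.1131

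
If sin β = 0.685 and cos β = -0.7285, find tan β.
tan β = sin β / cos β = -0.9403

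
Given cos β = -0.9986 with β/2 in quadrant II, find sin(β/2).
sin(β/2) = ±√((1 - cos β)/2); positive since β/2 ∈ QII, so sin(β/2) = 0.9996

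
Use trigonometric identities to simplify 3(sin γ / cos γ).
3(sin γ / cos γ) = 3(tan γ) (using Quotient identity)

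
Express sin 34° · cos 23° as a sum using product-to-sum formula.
sin 34° cos 23° = (1/2)[sin(34°+23°) + sin(34°-23°)]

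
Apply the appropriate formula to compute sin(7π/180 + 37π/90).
sin(7π/180 + 37π/90) = sin 7π/180 cos 37π/90 + cos 7π/180 sin 37π/90 = 0.9877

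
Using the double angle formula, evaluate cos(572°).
cos(572°) = cos²286° - sin²286° = -0.848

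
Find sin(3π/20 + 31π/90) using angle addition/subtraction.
sin(3π/20 + 31π/90) = sin 3π/20 cos 31π/90 + cos 3π/20 sin 31π/90 = 0.9998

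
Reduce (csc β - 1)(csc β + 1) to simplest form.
(csc β - 1)(csc β + 1) = cot²β (using Diff. of squares)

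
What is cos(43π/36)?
cos(43π/36) = -0.8192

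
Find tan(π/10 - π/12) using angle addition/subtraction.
tan(π/10 - π/12) = (tan π/10 - tan π/12)/(1 + tan π/10 tan π/12) = 0.05241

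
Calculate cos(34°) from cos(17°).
cos(34°) = cos²17° - sin²17° = 0.829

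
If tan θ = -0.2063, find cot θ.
cot θ = 1/tan θ = -4.847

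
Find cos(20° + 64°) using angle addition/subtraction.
cos(20° + 64°) = cos 20° cos 64° - sin 20° sin 64° = 0.1045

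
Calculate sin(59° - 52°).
sin(59° - 52°) = sin 59° cos 52° - cos 59° sin 52° = 0.1219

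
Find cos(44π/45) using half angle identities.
cos(44π/45) = -√((1 + cos 88π/45)/2) = -0.9976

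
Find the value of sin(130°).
sin(130°) = 0.766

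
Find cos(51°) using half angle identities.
cos(51°) = √((1 + cos 102°)/2) = 0.6293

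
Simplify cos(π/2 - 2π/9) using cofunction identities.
cos(π/2 - 2π/9) = sin(2π/9)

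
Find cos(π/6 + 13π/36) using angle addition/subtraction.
cos(π/6 + 13π/36) = cos π/6 cos 13π/36 - sin π/6 sin 13π/36 = -0.08716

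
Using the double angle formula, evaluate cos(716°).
cos(716°) = cos²358° - sin²358° = 0.9976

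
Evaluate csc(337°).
csc(337°) = -2.559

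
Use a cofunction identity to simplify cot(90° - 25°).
cot(90° - 25°) = tan(25°)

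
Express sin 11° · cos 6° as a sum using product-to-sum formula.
sin 11° cos 6° = (1/2)[sin(11°+6°) + sin(11°-6°)]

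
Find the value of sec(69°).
sec(69°) = 2.79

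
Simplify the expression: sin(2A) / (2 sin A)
sin(2A) / (2 sin A) = cos A (using Double angle)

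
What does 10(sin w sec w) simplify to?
10(sin w sec w) = 10(tan w) (using Reciprocal + quotient)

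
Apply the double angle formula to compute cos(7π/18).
cos(7π/18) = cos²7π/36 - sin²7π/36 = 0.342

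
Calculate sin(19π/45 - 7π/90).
sin(19π/45 - 7π/90) = sin 19π/45 cos 7π/90 - cos 19π/45 sin 7π/90 = 0.8829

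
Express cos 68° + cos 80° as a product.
cos 68° + cos 80° = 2 cos(74°) cos(-6°)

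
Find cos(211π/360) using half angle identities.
cos(211π/360) = -√((1 + cos 211π/180)/2) = -0.2672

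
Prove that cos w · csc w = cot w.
LHS = cos w · (1/sin w) = cos w/sin w = cot w = RHS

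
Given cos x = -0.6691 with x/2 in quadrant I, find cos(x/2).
cos(x/2) = ±√((1 + cos x)/2); positive since x/2 ∈ QI, so cos(x/2) = 0.4068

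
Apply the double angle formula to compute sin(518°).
sin(518°) = 2 sin 259° cos 259° = 0.3746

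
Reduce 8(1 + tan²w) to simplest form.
8(1 + tan²w) = 8(sec²w) (using Pythagorean identity)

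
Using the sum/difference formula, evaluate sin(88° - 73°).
sin(88° - 73°) = sin 88° cos 73° - cos 88° sin 73° = (√6-√2)/4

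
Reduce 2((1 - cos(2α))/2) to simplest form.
2((1 - cos(2α))/2) = 2(sin²α) (using Power reduction)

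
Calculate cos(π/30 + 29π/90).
cos(π/30 + 29π/90) = cos π/30 cos 29π/90 - sin π/30 sin 29π/90 = 0.4384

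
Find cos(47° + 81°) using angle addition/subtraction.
cos(47° + 81°) = cos 47° cos 81° - sin 47° sin 81° = -0.6157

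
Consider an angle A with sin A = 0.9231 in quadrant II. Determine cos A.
cos A = ±√(1 - sin²A) = -0.3846 (negative in QII)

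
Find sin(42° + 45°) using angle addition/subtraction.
sin(42° + 45°) = sin 42° cos 45° + cos 42° sin 45° = 0.9986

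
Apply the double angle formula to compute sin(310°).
sin(310°) = 2 sin 155° cos 155° = -0.766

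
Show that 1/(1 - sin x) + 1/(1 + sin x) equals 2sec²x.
LHS = [(1 + sin x) + (1 - sin x)] / [(1 - sin x)(1 + sin x)] = 2/(1 - sin²x) = 2/cos²x = 2sec²x = RHS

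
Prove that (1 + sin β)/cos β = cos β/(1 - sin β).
LHS = (1 + sin β)(1 - sin β) / (cos β(1 - sin β)) = (1 - sin²β) / (cos β(1 - sin β)) = cos²β / (cos β(1 - sin β)) = cos β/(1 - sin β) = RHS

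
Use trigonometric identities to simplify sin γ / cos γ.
sin γ / cos γ = tan γ (using Quotient identity)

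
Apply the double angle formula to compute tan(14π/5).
tan(14π/5) = 2 tan 7π/5 / (1 - tan²7π/5) = -0.7265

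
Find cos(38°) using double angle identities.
cos(38°) = cos²19° - sin²19° = 0.788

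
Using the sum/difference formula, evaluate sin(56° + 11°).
sin(56° + 11°) = sin 56° cos 11° + cos 56° sin 11° = 0.9205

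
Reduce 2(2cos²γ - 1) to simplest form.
2(2cos²γ - 1) = 2(cos(2γ)) (using Double angle)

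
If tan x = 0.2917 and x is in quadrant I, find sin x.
sin x = 0.28 (using tan²x + 1 = sec²x)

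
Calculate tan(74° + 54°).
tan(74° + 54°) = (tan 74° + tan 54°)/(1 - tan 74° tan 54°) = -1.28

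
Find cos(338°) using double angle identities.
cos(338°) = cos²169° - sin²169° = 0.9272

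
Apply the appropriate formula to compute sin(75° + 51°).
sin(75° + 51°) = sin 75° cos 51° + cos 75° sin 51° = 0.809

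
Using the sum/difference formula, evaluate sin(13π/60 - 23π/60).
sin(13π/60 - 23π/60) = sin 13π/60 cos 23π/60 - cos 13π/60 sin 23π/60 = -1/2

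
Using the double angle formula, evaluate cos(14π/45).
cos(14π/45) = cos²7π/45 - sin²7π/45 = 0.5592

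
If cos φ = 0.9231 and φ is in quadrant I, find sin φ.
sin φ = 0.3846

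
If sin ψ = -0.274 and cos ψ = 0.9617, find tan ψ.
tan ψ = sin ψ / cos ψ = -0.2849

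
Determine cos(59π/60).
cos(59π/60) = -0.9986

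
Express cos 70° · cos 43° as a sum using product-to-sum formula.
cos 70° cos 43° = (1/2)[cos(70°-43°) + cos(70°+43°)]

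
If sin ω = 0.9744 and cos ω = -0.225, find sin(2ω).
sin(2ω) = 2 sin ω cos ω = -0.4385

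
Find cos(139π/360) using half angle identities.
cos(139π/360) = √((1 + cos 139π/180)/2) = 0.3502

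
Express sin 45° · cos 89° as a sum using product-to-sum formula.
sin 45° cos 89° = (1/2)[sin(45°+89°) + sin(45°-89°)]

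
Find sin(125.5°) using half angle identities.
sin(125.5°) = √((1 - cos 251°)/2) = 0.8141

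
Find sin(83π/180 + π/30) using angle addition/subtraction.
sin(83π/180 + π/30) = sin 83π/180 cos π/30 + cos 83π/180 sin π/30 = 0.9998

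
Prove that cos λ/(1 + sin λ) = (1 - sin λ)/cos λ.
RHS = (1 - sin λ)(1 + sin λ) / (cos λ(1 + sin λ)) = (1 - sin²λ) / (cos λ(1 + sin λ)) = cos²λ / (cos λ(1 + sin λ)) = cos λ/(1 + sin λ) = LHS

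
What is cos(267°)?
cos(267°) = -0.05234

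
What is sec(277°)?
sec(277°) = 8.206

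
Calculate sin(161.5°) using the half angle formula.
sin(161.5°) = √((1 - cos 323°)/2) = 0.3173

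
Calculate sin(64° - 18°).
sin(64° - 18°) = sin 64° cos 18° - cos 64° sin 18° = 0.7193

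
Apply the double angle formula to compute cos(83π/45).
cos(83π/45) = cos²83π/90 - sin²83π/90 = 0.8829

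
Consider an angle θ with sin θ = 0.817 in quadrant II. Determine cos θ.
cos θ = ±√(1 - sin²θ) = -0.5766 (negative in QII)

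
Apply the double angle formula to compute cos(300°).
cos(300°) = cos²150° - sin²150° = 1/2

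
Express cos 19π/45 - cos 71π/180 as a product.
cos 19π/45 - cos 71π/180 = -2 sin(49π/120) sin(π/72)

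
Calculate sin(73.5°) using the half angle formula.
sin(73.5°) = √((1 - cos 147°)/2) = 0.9588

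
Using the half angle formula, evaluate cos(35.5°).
cos(35.5°) = √((1 + cos 71°)/2) = 0.8141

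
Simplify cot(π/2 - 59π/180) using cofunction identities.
cot(π/2 - 59π/180) = tan(59π/180)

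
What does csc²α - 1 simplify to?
csc²α - 1 = cot²α (using Pythagorean identity)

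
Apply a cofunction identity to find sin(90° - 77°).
sin(90° - 77°) = cos(77°) = 0.225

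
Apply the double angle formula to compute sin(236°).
sin(236°) = 2 sin 118° cos 118° = -0.829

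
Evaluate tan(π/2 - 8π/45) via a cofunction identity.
tan(π/2 - 8π/45) = cot(8π/45) = 1.6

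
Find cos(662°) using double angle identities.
cos(662°) = cos²331° - sin²331° = 0.5299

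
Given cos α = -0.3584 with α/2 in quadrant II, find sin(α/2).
sin(α/2) = ±√((1 - cos α)/2); positive since α/2 ∈ QII, so sin(α/2) = 0.8241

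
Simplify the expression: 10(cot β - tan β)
10(cot β - tan β) = 10(2 cot(2β)) (using Double angle)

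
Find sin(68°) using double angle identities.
sin(68°) = 2 sin 34° cos 34° = 0.9272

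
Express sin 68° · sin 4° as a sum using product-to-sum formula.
sin 68° sin 4° = (1/2)[cos(68°-4°) - cos(68°+4°)]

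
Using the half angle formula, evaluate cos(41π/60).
cos(41π/60) = -√((1 + cos 41π/30)/2) = -0.5446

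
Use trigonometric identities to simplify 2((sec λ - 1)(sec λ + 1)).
2((sec λ - 1)(sec λ + 1)) = 2(tan²λ) (using Diff. of squares)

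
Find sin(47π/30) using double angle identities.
sin(47π/30) = 2 sin 47π/60 cos 47π/60 = -0.9781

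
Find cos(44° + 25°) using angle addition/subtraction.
cos(44° + 25°) = cos 44° cos 25° - sin 44° sin 25° = 0.3584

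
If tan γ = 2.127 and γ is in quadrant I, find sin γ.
sin γ = 0.905 (using tan²γ + 1 = sec²γ)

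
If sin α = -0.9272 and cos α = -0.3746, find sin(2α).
sin(2α) = 2 sin α cos α = 0.6947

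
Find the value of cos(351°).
cos(351°) = 0.9877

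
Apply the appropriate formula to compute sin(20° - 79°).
sin(20° - 79°) = sin 20° cos 79° - cos 20° sin 79° = -0.8572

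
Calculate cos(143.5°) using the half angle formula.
cos(143.5°) = -√((1 + cos 287°)/2) = -0.8039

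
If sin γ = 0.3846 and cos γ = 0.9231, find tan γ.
tan γ = sin γ / cos γ = 0.4166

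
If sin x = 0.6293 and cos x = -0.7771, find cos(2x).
cos(2x) = cos²x - sin²x = 0.2079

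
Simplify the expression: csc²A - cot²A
csc²A - cot²A = 1 (using Pythagorean identity)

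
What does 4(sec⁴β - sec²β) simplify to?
4(sec⁴β - sec²β) = 4(tan⁴β + tan²β) (using Pythagorean)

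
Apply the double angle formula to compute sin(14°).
sin(14°) = 2 sin 7° cos 7° = 0.2419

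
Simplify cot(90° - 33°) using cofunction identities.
cot(90° - 33°) = tan(33°)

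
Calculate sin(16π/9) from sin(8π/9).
sin(16π/9) = 2 sin 8π/9 cos 8π/9 = -0.6428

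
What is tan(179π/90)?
tan(179π/90) = -0.03492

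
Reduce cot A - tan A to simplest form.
cot A - tan A = 2 cot(2A) (using Double angle)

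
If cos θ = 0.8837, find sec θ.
sec θ = 1/cos θ = 1.132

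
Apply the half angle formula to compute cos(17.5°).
cos(17.5°) = √((1 + cos 35°)/2) = 0.9537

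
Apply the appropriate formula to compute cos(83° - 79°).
cos(83° - 79°) = cos 83° cos 79° + sin 83° sin 79° = 0.9976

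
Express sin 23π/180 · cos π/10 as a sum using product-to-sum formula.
sin 23π/180 cos π/10 = (1/2)[sin(23π/180+π/10) + sin(23π/180-π/10)]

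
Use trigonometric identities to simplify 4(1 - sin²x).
4(1 - sin²x) = 4(cos²x) (using Pythagorean identity)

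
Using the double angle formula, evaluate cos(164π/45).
cos(164π/45) = cos²82π/45 - sin²82π/45 = 0.4384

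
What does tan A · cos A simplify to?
tan A · cos A = sin A (using Quotient identity)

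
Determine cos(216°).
cos(216°) = -0.809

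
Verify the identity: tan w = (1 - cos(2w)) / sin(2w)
RHS = 2sin²w / (2 sin w cos w) = sin w/cos w = tan w = LHS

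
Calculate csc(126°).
csc(126°) = 1.236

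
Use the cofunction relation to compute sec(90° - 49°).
sec(90° - 49°) = csc(49°) = 1.325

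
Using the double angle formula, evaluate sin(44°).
sin(44°) = 2 sin 22° cos 22° = 0.6947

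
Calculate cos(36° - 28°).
cos(36° - 28°) = cos 36° cos 28° + sin 36° sin 28° = 0.9903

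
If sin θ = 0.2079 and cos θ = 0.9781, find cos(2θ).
cos(2θ) = cos²θ - sin²θ = 0.9135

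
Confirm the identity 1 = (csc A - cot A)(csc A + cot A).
RHS = csc²A - cot²A = (1 + cot²A) - cot²A = 1 = LHS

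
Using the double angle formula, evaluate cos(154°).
cos(154°) = cos²77° - sin²77° = -0.8988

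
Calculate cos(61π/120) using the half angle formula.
cos(61π/120) = -√((1 + cos 61π/60)/2) = -0.02618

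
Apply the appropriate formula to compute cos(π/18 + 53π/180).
cos(π/18 + 53π/180) = cos π/18 cos 53π/180 - sin π/18 sin 53π/180 = 0.454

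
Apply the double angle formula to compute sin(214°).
sin(214°) = 2 sin 107° cos 107° = -0.5592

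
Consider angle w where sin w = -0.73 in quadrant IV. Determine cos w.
cos w = √(1 - sin²w) = 0.6834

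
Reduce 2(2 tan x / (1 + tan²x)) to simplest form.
2(2 tan x / (1 + tan²x)) = 2(sin(2x)) (using Double angle)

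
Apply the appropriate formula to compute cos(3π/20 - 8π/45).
cos(3π/20 - 8π/45) = cos 3π/20 cos 8π/45 + sin 3π/20 sin 8π/45 = 0.9962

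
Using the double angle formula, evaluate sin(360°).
sin(360°) = 2 sin 180° cos 180° = 0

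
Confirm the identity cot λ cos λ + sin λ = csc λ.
LHS = cos²λ/sin λ + sin λ = (cos²λ + sin²λ)/sin λ = 1/sin λ = csc λ = RHS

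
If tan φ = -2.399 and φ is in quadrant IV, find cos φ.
cos φ = 0.3848 (using tan²φ + 1 = sec²φ)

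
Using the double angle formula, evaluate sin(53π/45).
sin(53π/45) = 2 sin 53π/90 cos 53π/90 = -0.5299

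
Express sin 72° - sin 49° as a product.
sin 72° - sin 49° = 2 cos(60.5°) sin(11.5°)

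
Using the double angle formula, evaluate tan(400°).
tan(400°) = 2 tan 200° / (1 - tan²200°) = 0.8391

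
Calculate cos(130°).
cos(130°) = -0.6428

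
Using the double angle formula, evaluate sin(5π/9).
sin(5π/9) = 2 sin 5π/18 cos 5π/18 = 0.9848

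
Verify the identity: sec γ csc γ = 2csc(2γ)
RHS = 2/sin(2γ) = 2/(2 sin γ cos γ) = 1/(sin γ cos γ) = (1/cos γ)(1/sin γ) = sec γ csc γ = LHS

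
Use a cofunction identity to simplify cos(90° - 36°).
cos(90° - 36°) = sin(36°)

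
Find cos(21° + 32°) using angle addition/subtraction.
cos(21° + 32°) = cos 21° cos 32° - sin 21° sin 32° = 0.6018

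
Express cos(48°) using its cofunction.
cos(48°) = sin(90° - 48°) = sin(42°)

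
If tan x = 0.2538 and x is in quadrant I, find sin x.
sin x = 0.246 (using tan²x + 1 = sec²x)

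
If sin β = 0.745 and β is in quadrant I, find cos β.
cos β = 0.6671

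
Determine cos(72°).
cos(72°) = 0.309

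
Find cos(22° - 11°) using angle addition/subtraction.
cos(22° - 11°) = cos 22° cos 11° + sin 22° sin 11° = 0.9816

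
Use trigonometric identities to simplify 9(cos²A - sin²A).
9(cos²A - sin²A) = 9(cos(2A)) (using Double angle)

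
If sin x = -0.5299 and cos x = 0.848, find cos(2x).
cos(2x) = cos²x - sin²x = 0.4383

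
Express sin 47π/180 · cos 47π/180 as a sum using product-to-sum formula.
sin 47π/180 cos 47π/180 = (1/2)[sin(47π/180+47π/180) + sin(47π/180-47π/180)]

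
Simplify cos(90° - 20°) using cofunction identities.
cos(90° - 20°) = sin(20°)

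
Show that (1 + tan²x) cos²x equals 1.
LHS = sec²x · cos²x = (1/cos²x) · cos²x = 1 = RHS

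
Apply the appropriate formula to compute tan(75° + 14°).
tan(75° + 14°) = (tan 75° + tan 14°)/(1 - tan 75° tan 14°) = 57.29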